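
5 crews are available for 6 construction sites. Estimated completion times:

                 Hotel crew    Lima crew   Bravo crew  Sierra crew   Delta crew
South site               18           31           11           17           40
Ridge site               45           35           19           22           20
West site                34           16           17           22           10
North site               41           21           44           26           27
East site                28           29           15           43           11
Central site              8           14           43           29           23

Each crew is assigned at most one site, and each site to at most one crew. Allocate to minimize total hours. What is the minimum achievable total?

Minimum total: 68 hours

Optimal: Hotel crew→Central site (8 hours), Lima crew→West site (16 hours), Bravo crew→South site (11 hours), Sierra crew→Ridge site (22 hours), Delta crew→East site (11 hours) — total 8+16+11+22+11 = 68 hours.
Min-entry greedy (repeatedly take the single cheapest remaining cell) gives 72 hours, worse by 4.
Checked against all permutations: 68 hours is optimal.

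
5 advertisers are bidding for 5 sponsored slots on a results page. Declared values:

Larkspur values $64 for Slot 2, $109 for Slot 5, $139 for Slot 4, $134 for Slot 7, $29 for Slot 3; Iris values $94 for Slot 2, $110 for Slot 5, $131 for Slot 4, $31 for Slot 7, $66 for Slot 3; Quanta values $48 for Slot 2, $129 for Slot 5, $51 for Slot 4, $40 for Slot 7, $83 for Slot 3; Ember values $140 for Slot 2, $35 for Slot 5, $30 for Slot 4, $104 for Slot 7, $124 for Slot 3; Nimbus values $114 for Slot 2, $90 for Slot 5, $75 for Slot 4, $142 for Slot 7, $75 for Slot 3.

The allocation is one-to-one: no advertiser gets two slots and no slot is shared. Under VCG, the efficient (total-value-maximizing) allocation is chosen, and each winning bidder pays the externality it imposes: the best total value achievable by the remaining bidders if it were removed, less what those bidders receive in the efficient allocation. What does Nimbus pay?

Nimbus pays $16.

Efficient allocation: Larkspur→Slot 7 ($134), Iris→Slot 4 ($131), Quanta→Slot 5 ($129), Ember→Slot 3 ($124), Nimbus→Slot 2 ($114); total welfare W = $632.
Nimbus receives Slot 2 at value $114, so the others get W − 114 = $518.
Without Nimbus: best allocation of the remaining 4 bidders over all 5 slots is Larkspur→Slot 7 ($134), Iris→Slot 4 ($131), Quanta→Slot 5 ($129), Ember→Slot 2 ($140), total $534.
VCG payment = (others' best without Nimbus) − (others' welfare with Nimbus) = 534 − 518 = $16.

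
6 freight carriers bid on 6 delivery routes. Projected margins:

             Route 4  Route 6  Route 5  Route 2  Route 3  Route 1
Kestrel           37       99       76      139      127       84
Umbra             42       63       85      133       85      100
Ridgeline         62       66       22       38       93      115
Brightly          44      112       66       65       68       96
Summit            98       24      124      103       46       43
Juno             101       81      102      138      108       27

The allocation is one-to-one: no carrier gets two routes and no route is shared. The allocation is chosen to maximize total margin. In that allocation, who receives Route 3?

Kestrel receives Route 3.

This is a one-to-one assignment (maximum-weight bipartite matching).
Optimal: Kestrel→Route 3 ($127k), Umbra→Route 2 ($133k), Ridgeline→Route 1 ($115k), Brightly→Route 6 ($112k), Summit→Route 5 ($124k), Juno→Route 4 ($101k) — total 127+133+115+112+124+101 = $712k.
Next-best assignment: Kestrel→Route 3, Umbra→Route 2, Ridgeline→Route 1, Brightly→Route 6, Summit→Route 4, Juno→Route 5 = $687k.
Every other assignment is strictly worse.
Kestrel's own top route is Route 2 ($139k), but forcing Kestrel→Route 2 and reassigning the rest optimally gives only $676k — worse by 36.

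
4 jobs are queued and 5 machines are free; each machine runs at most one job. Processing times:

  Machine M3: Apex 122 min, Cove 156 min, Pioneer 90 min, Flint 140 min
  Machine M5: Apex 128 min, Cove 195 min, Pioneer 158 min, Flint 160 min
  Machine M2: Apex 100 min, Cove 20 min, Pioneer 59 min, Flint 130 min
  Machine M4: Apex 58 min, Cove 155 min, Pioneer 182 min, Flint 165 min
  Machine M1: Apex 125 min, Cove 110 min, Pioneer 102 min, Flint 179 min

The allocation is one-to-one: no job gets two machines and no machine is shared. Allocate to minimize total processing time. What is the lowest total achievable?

Min total: 320 min

Optimal: Apex→Machine M4 (58 min), Cove→Machine M2 (20 min), Pioneer→Machine M1 (102 min), Flint→Machine M3 (140 min) — total 58+20+102+140 = 320 min.
Row-greedy (each job in turn takes its cheapest remaining machine) gives 328 min, worse by 8.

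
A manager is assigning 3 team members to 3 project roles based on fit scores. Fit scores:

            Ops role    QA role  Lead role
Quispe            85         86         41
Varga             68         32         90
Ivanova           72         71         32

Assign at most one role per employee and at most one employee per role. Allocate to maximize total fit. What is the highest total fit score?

Max total: 248 pts

This is the linear assignment problem.
Optimal: Quispe→QA role (86 pts), Varga→Lead role (90 pts), Ivanova→Ops role (72 pts) — total 86+90+72 = 248 pts.
Column-greedy (each role in turn goes to its best remaining employee) gives 246 pts, worse by 2.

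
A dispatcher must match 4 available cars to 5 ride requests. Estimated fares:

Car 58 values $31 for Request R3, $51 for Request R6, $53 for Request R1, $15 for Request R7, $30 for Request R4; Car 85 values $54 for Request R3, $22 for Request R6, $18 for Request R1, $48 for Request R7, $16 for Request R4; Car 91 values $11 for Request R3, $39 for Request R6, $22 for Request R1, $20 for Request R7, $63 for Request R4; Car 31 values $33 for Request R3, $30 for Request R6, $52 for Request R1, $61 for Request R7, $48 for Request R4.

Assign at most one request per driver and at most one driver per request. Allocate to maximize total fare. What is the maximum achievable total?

Optimal: Car 58→Request R1 ($53), Car 85→Request R3 ($54), Car 91→Request R4 ($63), Car 31→Request R7 ($61) — total 53+54+63+61 = $231.
Column-greedy (each request in turn goes to its best remaining driver) gives $177, worse by 54.
Next-best assignment: Car 58→Request R6, Car 85→Request R3, Car 91→Request R4, Car 31→Request R7 = $229.
Swapping Car 91↔Car 85 (Car 91→Request R3 $11, Car 85→Request R4 $16) loses 90.
Checked against all permutations: $231 is optimal.

Maximum total: $231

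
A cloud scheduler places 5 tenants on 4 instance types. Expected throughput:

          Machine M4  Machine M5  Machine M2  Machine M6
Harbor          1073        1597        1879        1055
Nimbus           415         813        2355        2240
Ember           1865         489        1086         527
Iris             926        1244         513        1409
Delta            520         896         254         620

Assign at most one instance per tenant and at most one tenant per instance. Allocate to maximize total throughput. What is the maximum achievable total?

This is the linear assignment problem.
Optimal: Ember→Machine M4 (1865 ops/s), Iris→Machine M5 (1244 ops/s), Harbor→Machine M2 (1879 ops/s), Nimbus→Machine M6 (2240 ops/s) — total 1865+1244+1879+2240 = 7228 ops/s.
Max-entry greedy (repeatedly take the single best remaining cell) gives 7226 ops/s, worse by 2.
Checked against all permutations: 7228 ops/s is optimal.

Maximum total: 7228 ops/s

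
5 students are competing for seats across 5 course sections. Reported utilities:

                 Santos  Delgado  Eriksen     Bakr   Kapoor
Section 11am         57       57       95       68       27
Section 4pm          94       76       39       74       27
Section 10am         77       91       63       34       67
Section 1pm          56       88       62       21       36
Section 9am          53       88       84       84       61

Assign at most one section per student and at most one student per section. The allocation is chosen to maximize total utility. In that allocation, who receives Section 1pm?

Delgado receives Section 1pm.

Treat this as an assignment problem: match each student to one section.
Optimal: Santos→Section 4pm (94 points), Delgado→Section 1pm (88 points), Eriksen→Section 11am (95 points), Bakr→Section 9am (84 points), Kapoor→Section 10am (67 points) — total 94+88+95+84+67 = 428 points.
Max-entry greedy (repeatedly take the single best remaining cell) gives 400 points, worse by 28.
Delgado's own top section is Section 10am (91 points), but forcing Delgado→Section 10am and reassigning the rest optimally gives only 400 points — worse by 28.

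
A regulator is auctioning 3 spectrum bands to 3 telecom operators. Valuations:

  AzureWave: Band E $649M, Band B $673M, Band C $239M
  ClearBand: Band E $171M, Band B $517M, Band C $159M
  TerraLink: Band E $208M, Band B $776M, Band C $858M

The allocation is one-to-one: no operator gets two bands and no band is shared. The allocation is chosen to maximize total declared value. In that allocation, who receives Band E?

Optimal: AzureWave→Band E ($649M), ClearBand→Band B ($517M), TerraLink→Band C ($858M) — total 649+517+858 = $2024M.
Column-greedy (each band in turn goes to its best remaining operator) gives $1584M, worse by 440.
Next-best assignment: AzureWave→Band B, ClearBand→Band E, TerraLink→Band C = $1702M.
Swapping ClearBand↔TerraLink (ClearBand→Band C $159M, TerraLink→Band B $776M) loses 440.
Every other assignment is strictly worse.
AzureWave's own top band is Band B ($673M), but forcing AzureWave→Band B and reassigning the rest optimally gives only $1702M — worse by 322.

AzureWave receives Band E.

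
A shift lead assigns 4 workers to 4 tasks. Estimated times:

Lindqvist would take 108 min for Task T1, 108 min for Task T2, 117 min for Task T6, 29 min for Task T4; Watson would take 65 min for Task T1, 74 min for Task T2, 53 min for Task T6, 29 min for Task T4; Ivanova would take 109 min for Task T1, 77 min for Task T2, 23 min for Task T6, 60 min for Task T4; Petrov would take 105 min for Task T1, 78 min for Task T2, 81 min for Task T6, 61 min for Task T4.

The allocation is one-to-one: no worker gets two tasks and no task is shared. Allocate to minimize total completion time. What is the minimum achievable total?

Min total: 195 min

Optimal: Lindqvist→Task T4 (29 min), Watson→Task T1 (65 min), Ivanova→Task T6 (23 min), Petrov→Task T2 (78 min) — total 29+65+23+78 = 195 min.
Column-greedy (each task in turn goes to its cheapest remaining worker) gives 252 min, worse by 57.
Next-best assignment: Lindqvist→Task T4, Watson→Task T2, Ivanova→Task T6, Petrov→Task T1 = 231 min.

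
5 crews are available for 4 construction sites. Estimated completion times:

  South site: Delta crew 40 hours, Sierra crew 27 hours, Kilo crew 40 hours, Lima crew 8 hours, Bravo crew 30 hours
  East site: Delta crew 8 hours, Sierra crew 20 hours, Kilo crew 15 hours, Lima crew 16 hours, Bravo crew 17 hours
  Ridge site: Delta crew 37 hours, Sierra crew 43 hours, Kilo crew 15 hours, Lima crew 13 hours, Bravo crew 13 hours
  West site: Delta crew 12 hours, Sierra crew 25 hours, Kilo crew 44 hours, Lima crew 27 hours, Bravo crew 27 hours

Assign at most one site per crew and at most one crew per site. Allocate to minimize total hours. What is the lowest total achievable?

Min total: 48 hours

Optimal: Lima crew→South site (8 hours), Kilo crew→East site (15 hours), Bravo crew→Ridge site (13 hours), Delta crew→West site (12 hours) — total 8+15+13+12 = 48 hours.
Min-entry greedy (repeatedly take the single cheapest remaining cell) gives 54 hours, worse by 6.
Next-best assignment: Lima crew→South site, Bravo crew→East site, Kilo crew→Ridge site, Delta crew→West site = 52 hours.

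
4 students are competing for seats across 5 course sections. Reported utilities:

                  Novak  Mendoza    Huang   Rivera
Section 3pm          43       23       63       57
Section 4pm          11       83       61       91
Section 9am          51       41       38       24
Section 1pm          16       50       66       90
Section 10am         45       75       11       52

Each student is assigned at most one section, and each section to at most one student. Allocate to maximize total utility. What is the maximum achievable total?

Treat this as an assignment problem: match each student to one section.
Optimal: Novak→Section 9am (51 points), Mendoza→Section 4pm (83 points), Huang→Section 3pm (63 points), Rivera→Section 1pm (90 points) — total 51+83+63+90 = 287 points.
Row-greedy (each student in turn takes its best remaining section) gives 257 points, worse by 30.

Maximum total: 287 points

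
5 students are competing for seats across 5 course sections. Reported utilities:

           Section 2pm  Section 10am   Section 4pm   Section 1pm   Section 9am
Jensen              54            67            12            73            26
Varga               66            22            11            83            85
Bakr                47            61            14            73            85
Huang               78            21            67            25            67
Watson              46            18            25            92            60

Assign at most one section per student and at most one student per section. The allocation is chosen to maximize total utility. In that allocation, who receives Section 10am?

Optimal: Jensen→Section 10am (67 points), Varga→Section 2pm (66 points), Bakr→Section 9am (85 points), Huang→Section 4pm (67 points), Watson→Section 1pm (92 points) — total 67+66+85+67+92 = 377 points.
Max-entry greedy (repeatedly take the single best remaining cell) gives 336 points, worse by 41.
Jensen's own top section is Section 1pm (73 points), but forcing Jensen→Section 1pm and reassigning the rest optimally gives only 332 points — worse by 45.

Jensen receives Section 10am.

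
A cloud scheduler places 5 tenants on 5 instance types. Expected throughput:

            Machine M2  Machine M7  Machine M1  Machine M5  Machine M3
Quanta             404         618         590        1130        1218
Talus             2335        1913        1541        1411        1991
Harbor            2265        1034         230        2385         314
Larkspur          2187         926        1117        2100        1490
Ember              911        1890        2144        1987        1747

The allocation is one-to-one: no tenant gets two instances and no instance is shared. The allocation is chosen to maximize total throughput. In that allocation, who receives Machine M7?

Talus receives Machine M7.

This is a one-to-one assignment (maximum-weight bipartite matching).
Optimal: Quanta→Machine M3 (1218 ops/s), Talus→Machine M7 (1913 ops/s), Harbor→Machine M5 (2385 ops/s), Larkspur→Machine M2 (2187 ops/s), Ember→Machine M1 (2144 ops/s) — total 1218+1913+2385+2187+2144 = 9847 ops/s.
Row-greedy (each tenant in turn takes its best remaining instance) gives 8945 ops/s, worse by 902.
Next-best assignment: Quanta→Machine M3, Talus→Machine M7, Harbor→Machine M2, Larkspur→Machine M5, Ember→Machine M1 = 9640 ops/s.
Talus's own top instance is Machine M2 (2335 ops/s), but forcing Talus→Machine M2 and reassigning the rest optimally gives only 9008 ops/s — worse by 839.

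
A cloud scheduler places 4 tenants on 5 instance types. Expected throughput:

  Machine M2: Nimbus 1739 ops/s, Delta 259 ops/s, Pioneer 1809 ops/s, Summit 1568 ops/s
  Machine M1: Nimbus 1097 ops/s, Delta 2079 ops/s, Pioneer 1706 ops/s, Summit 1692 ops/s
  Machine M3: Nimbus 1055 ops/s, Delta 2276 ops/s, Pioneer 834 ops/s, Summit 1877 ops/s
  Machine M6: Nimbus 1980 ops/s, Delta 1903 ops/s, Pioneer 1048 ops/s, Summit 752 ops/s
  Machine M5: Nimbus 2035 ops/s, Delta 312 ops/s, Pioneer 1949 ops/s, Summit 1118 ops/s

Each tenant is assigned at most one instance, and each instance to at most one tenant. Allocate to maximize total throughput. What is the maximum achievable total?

Optimal: Nimbus→Machine M6 (1980 ops/s), Delta→Machine M3 (2276 ops/s), Pioneer→Machine M5 (1949 ops/s), Summit→Machine M1 (1692 ops/s) — total 1980+2276+1949+1692 = 7897 ops/s.
Max-entry greedy (repeatedly take the single best remaining cell) gives 7812 ops/s, worse by 85.
Next-best assignment: Nimbus→Machine M6, Delta→Machine M1, Pioneer→Machine M5, Summit→Machine M3 = 7885 ops/s.
Swapping Delta↔Nimbus (Delta→Machine M6 1903 ops/s, Nimbus→Machine M3 1055 ops/s) loses 1298.
Every other assignment is strictly worse.

Maximum total: 7897 ops/s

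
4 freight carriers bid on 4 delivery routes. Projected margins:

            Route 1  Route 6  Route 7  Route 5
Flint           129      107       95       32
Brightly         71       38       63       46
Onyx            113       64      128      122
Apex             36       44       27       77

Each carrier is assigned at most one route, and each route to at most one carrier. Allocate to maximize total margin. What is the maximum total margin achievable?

Maximum total: $383k

Optimal: Flint→Route 6 ($107k), Brightly→Route 1 ($71k), Onyx→Route 7 ($128k), Apex→Route 5 ($77k) — total 107+71+128+77 = $383k.
Next-best assignment: Flint→Route 1, Brightly→Route 6, Onyx→Route 7, Apex→Route 5 = $372k.
No other one-to-one assignment exceeds $383k.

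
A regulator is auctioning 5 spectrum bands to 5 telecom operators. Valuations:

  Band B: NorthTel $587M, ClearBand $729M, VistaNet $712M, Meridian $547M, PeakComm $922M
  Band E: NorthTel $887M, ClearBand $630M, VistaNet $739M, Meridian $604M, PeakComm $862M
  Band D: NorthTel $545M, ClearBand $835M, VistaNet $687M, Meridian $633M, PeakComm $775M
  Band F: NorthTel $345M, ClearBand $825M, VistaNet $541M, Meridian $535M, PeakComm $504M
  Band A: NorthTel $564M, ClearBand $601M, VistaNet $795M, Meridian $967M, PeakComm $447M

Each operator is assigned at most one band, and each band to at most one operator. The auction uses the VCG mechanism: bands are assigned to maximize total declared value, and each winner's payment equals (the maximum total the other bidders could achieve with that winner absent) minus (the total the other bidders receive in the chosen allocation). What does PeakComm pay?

PeakComm pays $35M.

Efficient allocation: NorthTel→Band E ($887M), ClearBand→Band F ($825M), VistaNet→Band D ($687M), Meridian→Band A ($967M), PeakComm→Band B ($922M); total welfare W = $4288M.
PeakComm receives Band B at value $922M, so the others get W − 922 = $3366M.
Without PeakComm: best allocation of the remaining 4 bidders over all 5 bands is NorthTel→Band E ($887M), ClearBand→Band D ($835M), VistaNet→Band B ($712M), Meridian→Band A ($967M), total $3401M.
VCG payment = (others' best without PeakComm) − (others' welfare with PeakComm) = 3401 − 3366 = $35M.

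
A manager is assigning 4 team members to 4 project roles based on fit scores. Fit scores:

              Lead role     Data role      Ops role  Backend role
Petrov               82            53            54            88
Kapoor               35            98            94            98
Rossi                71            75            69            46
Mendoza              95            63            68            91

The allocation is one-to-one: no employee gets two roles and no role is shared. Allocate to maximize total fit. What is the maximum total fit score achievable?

Max total: 352 pts

Treat this as an assignment problem: match each employee to one role.
Optimal: Petrov→Backend role (88 pts), Kapoor→Ops role (94 pts), Rossi→Data role (75 pts), Mendoza→Lead role (95 pts) — total 88+94+75+95 = 352 pts.
Row-greedy (each employee in turn takes its best remaining role) gives 325 pts, worse by 27.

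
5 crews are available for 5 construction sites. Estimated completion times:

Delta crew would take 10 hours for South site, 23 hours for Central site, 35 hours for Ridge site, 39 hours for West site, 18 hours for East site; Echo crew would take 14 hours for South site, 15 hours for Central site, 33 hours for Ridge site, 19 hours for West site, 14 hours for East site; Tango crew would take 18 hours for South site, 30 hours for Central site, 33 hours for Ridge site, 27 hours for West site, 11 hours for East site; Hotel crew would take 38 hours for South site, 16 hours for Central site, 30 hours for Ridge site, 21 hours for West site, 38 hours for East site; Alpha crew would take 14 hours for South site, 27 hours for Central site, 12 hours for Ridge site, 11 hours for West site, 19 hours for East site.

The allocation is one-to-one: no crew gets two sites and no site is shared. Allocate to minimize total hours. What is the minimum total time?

This is a one-to-one assignment (minimum-cost bipartite matching).
Optimal: Delta crew→South site (10 hours), Echo crew→West site (19 hours), Tango crew→East site (11 hours), Hotel crew→Central site (16 hours), Alpha crew→Ridge site (12 hours) — total 10+19+11+16+12 = 68 hours.
Row-greedy (each crew in turn takes its cheapest remaining site) gives 79 hours, worse by 11.
Every other assignment is strictly worse.

Minimum total: 68 hours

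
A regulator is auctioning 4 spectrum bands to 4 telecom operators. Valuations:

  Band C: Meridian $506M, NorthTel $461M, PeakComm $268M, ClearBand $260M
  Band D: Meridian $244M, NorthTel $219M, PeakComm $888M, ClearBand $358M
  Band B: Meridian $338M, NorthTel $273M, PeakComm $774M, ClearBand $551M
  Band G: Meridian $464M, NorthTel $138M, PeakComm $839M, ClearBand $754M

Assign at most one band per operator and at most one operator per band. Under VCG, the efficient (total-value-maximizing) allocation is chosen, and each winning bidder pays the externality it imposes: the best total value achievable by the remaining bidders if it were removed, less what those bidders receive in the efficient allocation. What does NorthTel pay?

NorthTel pays $168M.

Efficient allocation: Meridian→Band B ($338M), NorthTel→Band C ($461M), PeakComm→Band D ($888M), ClearBand→Band G ($754M); total welfare W = $2441M.
NorthTel receives Band C at value $461M, so the others get W − 461 = $1980M.
Without NorthTel: best allocation of the remaining 3 bidders over all 4 bands is Meridian→Band C ($506M), PeakComm→Band D ($888M), ClearBand→Band G ($754M), total $2148M.
VCG payment = (others' best without NorthTel) − (others' welfare with NorthTel) = 2148 − 1980 = $168M.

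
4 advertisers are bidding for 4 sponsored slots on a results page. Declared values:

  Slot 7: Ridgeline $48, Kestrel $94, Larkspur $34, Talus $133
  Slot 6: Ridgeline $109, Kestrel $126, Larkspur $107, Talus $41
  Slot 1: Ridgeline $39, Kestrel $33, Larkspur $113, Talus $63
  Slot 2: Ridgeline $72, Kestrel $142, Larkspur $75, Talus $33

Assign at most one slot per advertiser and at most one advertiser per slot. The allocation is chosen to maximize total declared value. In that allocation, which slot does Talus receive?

Optimal: Ridgeline→Slot 6 ($109), Kestrel→Slot 2 ($142), Larkspur→Slot 1 ($113), Talus→Slot 7 ($133) — total 109+142+113+133 = $497.
Column-greedy (each slot in turn goes to its best remaining advertiser) gives $444, worse by 53.
Next-best assignment: Ridgeline→Slot 2, Kestrel→Slot 6, Larkspur→Slot 1, Talus→Slot 7 = $444.

Talus receives Slot 7.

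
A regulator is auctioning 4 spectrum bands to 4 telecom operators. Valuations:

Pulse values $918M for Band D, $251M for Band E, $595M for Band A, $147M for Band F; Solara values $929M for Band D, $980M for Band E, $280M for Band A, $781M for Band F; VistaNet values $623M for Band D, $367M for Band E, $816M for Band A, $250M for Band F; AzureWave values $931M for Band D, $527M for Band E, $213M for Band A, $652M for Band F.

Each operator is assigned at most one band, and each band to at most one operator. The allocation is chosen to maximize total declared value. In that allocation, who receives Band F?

Optimal: Pulse→Band D ($918M), Solara→Band E ($980M), VistaNet→Band A ($816M), AzureWave→Band F ($652M) — total 918+980+816+652 = $3366M.
Column-greedy (each band in turn goes to its best remaining operator) gives $2874M, worse by 492.
Next-best assignment: Pulse→Band D, Solara→Band F, VistaNet→Band A, AzureWave→Band E = $3042M.
AzureWave's own top band is Band D ($931M), but forcing AzureWave→Band D and reassigning the rest optimally gives only $2874M — worse by 492.

AzureWave receives Band F.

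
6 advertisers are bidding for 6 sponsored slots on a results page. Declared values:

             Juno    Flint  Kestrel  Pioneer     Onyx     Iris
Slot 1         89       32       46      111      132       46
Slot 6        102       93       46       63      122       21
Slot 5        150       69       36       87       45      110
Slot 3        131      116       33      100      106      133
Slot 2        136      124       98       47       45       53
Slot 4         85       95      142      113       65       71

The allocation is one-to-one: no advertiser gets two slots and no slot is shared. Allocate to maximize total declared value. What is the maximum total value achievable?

Maximum total: $782

Optimal: Juno→Slot 5 ($150), Flint→Slot 2 ($124), Kestrel→Slot 4 ($142), Pioneer→Slot 1 ($111), Onyx→Slot 6 ($122), Iris→Slot 3 ($133) — total 150+124+142+111+122+133 = $782.
Column-greedy (each slot in turn goes to its best remaining advertiser) gives $671, worse by 111.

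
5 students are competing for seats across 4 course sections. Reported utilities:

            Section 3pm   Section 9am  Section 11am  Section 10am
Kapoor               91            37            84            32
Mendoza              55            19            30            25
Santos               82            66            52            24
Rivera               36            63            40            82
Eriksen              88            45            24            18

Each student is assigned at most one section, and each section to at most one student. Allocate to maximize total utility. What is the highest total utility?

Optimal: Eriksen→Section 3pm (88 points), Santos→Section 9am (66 points), Kapoor→Section 11am (84 points), Rivera→Section 10am (82 points) — total 88+66+84+82 = 320 points.

Maximum total: 320 points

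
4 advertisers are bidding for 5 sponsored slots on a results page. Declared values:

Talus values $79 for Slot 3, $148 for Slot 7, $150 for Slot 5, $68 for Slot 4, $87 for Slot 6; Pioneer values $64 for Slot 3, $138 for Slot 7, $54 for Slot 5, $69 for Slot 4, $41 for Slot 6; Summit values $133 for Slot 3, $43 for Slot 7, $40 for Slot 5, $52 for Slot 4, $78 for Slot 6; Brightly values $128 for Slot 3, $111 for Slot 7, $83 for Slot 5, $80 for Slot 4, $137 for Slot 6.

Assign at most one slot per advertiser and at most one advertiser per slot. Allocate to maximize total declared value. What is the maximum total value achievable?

Maximum total: $558

This is a one-to-one assignment (maximum-weight bipartite matching).
Optimal: Talus→Slot 5 ($150), Pioneer→Slot 7 ($138), Summit→Slot 3 ($133), Brightly→Slot 6 ($137) — total 150+138+133+137 = $558.
Column-greedy (each slot in turn goes to its best remaining advertiser) gives $433, worse by 125.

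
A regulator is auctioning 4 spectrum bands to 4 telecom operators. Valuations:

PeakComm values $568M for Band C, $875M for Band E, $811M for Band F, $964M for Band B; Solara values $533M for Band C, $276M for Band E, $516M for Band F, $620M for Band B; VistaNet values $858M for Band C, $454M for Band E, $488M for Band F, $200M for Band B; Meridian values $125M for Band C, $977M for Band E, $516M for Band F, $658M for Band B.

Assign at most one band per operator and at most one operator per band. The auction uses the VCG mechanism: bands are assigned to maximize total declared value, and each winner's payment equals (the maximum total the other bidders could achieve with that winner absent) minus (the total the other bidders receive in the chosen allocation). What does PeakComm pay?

PeakComm pays $104M.

Efficient allocation: PeakComm→Band B ($964M), Solara→Band F ($516M), VistaNet→Band C ($858M), Meridian→Band E ($977M); total welfare W = $3315M.
PeakComm receives Band B at value $964M, so the others get W − 964 = $2351M.
Without PeakComm: best allocation of the remaining 3 bidders over all 4 bands is Solara→Band B ($620M), VistaNet→Band C ($858M), Meridian→Band E ($977M), total $2455M.
VCG payment = (others' best without PeakComm) − (others' welfare with PeakComm) = 2455 − 2351 = $104M.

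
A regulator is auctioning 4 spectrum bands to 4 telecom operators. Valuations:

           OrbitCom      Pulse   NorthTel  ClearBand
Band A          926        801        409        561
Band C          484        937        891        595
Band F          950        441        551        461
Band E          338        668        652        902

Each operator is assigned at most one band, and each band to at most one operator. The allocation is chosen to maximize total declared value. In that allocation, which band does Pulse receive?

Optimal: OrbitCom→Band F ($950M), Pulse→Band A ($801M), NorthTel→Band C ($891M), ClearBand→Band E ($902M) — total 950+801+891+902 = $3544M.
Row-greedy (each operator in turn takes its best remaining band) gives $3100M, worse by 444.
Checked against all permutations: $3544M is optimal.
Pulse's own top band is Band C ($937M), but forcing Pulse→Band C and reassigning the rest optimally gives only $3316M — worse by 228.

Pulse receives Band A.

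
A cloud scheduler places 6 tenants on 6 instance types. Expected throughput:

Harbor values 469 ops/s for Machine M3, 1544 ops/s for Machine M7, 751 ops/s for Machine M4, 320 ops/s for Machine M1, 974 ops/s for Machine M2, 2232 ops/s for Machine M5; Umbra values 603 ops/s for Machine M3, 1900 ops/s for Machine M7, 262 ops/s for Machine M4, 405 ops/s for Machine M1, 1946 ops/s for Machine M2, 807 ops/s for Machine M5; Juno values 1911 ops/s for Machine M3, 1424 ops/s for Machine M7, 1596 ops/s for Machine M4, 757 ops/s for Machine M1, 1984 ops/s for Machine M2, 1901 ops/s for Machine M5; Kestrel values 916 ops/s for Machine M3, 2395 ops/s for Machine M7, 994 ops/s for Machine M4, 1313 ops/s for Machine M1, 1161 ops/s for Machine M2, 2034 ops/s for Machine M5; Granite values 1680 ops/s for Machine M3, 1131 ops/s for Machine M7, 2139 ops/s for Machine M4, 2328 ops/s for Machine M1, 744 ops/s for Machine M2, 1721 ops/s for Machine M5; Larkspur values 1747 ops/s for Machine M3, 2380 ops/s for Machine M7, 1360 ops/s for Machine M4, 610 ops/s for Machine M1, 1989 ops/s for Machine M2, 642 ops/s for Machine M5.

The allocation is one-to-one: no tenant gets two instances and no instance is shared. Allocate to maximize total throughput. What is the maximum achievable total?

Optimal: Harbor→Machine M5 (2232 ops/s), Umbra→Machine M2 (1946 ops/s), Juno→Machine M4 (1596 ops/s), Kestrel→Machine M7 (2395 ops/s), Granite→Machine M1 (2328 ops/s), Larkspur→Machine M3 (1747 ops/s) — total 2232+1946+1596+2395+2328+1747 = 12244 ops/s.
Column-greedy (each instance in turn goes to its best remaining tenant) gives 11233 ops/s, worse by 1011.

Maximum total: 12244 ops/s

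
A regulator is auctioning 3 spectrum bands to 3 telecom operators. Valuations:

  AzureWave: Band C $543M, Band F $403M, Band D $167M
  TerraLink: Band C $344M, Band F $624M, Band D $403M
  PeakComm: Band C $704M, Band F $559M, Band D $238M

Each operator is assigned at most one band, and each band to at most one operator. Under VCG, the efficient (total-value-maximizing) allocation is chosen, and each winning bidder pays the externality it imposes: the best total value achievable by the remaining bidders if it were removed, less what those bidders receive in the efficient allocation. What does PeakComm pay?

Efficient allocation: AzureWave→Band F ($403M), TerraLink→Band D ($403M), PeakComm→Band C ($704M); total welfare W = $1510M.
PeakComm receives Band C at value $704M, so the others get W − 704 = $806M.
Without PeakComm: best allocation of the remaining 2 bidders over all 3 bands is AzureWave→Band C ($543M), TerraLink→Band F ($624M), total $1167M.
VCG payment = (others' best without PeakComm) − (others' welfare with PeakComm) = 1167 − 806 = $361M.

PeakComm pays $361M.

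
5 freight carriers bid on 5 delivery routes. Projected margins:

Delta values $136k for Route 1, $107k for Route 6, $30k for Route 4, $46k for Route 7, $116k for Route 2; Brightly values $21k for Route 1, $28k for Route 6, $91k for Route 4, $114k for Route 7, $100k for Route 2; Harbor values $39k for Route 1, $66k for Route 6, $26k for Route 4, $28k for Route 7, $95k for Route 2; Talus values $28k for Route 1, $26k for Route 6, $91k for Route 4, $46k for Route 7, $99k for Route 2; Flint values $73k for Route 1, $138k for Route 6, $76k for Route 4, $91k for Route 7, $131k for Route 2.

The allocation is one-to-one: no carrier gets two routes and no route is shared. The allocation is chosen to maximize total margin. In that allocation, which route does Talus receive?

Talus receives Route 4.

Optimal: Delta→Route 1 ($136k), Brightly→Route 7 ($114k), Harbor→Route 2 ($95k), Talus→Route 4 ($91k), Flint→Route 6 ($138k) — total 136+114+95+91+138 = $574k.
Column-greedy (each route in turn goes to its best remaining carrier) gives $506k, worse by 68.
Next-best assignment: Delta→Route 1, Brightly→Route 7, Harbor→Route 6, Talus→Route 4, Flint→Route 2 = $538k.
No other one-to-one assignment exceeds $574k.
Talus's own top route is Route 2 ($99k), but forcing Talus→Route 2 and reassigning the rest optimally gives only $513k — worse by 61.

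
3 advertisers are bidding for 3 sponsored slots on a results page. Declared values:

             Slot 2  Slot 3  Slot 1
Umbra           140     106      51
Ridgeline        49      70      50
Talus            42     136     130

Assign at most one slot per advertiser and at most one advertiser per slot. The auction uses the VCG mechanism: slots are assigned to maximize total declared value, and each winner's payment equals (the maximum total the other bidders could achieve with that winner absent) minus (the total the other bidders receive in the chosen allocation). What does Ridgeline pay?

Efficient allocation: Umbra→Slot 2 ($140), Ridgeline→Slot 3 ($70), Talus→Slot 1 ($130); total welfare W = $340.
Ridgeline receives Slot 3 at value $70, so the others get W − 70 = $270.
Without Ridgeline: best allocation of the remaining 2 bidders over all 3 slots is Umbra→Slot 2 ($140), Talus→Slot 3 ($136), total $276.
VCG payment = (others' best without Ridgeline) − (others' welfare with Ridgeline) = 276 − 270 = $6.

Ridgeline pays $6.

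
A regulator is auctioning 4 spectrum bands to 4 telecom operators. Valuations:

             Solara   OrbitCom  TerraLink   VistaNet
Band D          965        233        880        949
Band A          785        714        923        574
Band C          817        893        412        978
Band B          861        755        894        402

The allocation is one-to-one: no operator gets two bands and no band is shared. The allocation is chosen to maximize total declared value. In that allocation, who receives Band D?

VistaNet receives Band D.

This is a one-to-one assignment (maximum-weight bipartite matching).
Optimal: Solara→Band B ($861M), OrbitCom→Band C ($893M), TerraLink→Band A ($923M), VistaNet→Band D ($949M) — total 861+893+923+949 = $3626M.
Max-entry greedy (repeatedly take the single best remaining cell) gives $3621M, worse by 5.
Next-best assignment: Solara→Band D, OrbitCom→Band B, TerraLink→Band A, VistaNet→Band C = $3621M.
VistaNet's own top band is Band C ($978M), but forcing VistaNet→Band C and reassigning the rest optimally gives only $3621M — worse by 5.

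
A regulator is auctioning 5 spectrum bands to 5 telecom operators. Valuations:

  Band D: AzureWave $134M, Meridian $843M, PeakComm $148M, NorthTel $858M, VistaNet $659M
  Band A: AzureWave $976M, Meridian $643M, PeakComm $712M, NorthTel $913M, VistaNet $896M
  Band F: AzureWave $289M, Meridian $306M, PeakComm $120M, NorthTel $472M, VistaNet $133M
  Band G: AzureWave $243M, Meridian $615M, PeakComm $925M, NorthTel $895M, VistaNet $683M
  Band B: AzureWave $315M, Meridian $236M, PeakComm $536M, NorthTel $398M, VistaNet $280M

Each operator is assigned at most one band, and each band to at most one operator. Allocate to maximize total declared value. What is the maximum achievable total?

Maximum total: $3510M

Optimal: AzureWave→Band A ($976M), Meridian→Band D ($843M), PeakComm→Band B ($536M), NorthTel→Band F ($472M), VistaNet→Band G ($683M) — total 976+843+536+472+683 = $3510M.
Next-best assignment: AzureWave→Band A, Meridian→Band D, PeakComm→Band G, NorthTel→Band F, VistaNet→Band B = $3496M.
Swapping VistaNet↔PeakComm (VistaNet→Band B $280M, PeakComm→Band G $925M) loses 14.
No other one-to-one assignment exceeds $3510M.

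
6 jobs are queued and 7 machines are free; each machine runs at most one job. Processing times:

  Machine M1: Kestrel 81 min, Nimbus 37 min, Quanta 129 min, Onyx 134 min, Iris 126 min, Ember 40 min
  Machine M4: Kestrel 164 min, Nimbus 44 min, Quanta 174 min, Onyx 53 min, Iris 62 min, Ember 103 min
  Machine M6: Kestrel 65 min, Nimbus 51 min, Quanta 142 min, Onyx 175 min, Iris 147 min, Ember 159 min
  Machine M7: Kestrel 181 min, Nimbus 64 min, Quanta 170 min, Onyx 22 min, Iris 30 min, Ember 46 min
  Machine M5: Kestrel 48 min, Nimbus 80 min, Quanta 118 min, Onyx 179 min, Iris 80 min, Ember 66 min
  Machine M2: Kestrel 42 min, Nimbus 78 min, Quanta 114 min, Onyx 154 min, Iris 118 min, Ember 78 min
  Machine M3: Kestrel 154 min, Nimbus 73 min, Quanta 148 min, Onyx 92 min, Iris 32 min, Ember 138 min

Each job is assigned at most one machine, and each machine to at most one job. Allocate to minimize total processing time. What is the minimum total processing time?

Min total: 298 min

This is a one-to-one assignment (minimum-cost bipartite matching).
Optimal: Kestrel→Machine M2 (42 min), Nimbus→Machine M4 (44 min), Quanta→Machine M5 (118 min), Onyx→Machine M7 (22 min), Iris→Machine M3 (32 min), Ember→Machine M1 (40 min) — total 42+44+118+22+32+40 = 298 min.
Row-greedy (each job in turn takes its cheapest remaining machine) gives 354 min, worse by 56.
Next-best assignment: Kestrel→Machine M5, Nimbus→Machine M4, Quanta→Machine M2, Onyx→Machine M7, Iris→Machine M3, Ember→Machine M1 = 300 min.
Swapping Onyx↔Nimbus (Onyx→Machine M4 53 min, Nimbus→Machine M7 64 min) adds 51.
Checked against all permutations: 298 min is optimal.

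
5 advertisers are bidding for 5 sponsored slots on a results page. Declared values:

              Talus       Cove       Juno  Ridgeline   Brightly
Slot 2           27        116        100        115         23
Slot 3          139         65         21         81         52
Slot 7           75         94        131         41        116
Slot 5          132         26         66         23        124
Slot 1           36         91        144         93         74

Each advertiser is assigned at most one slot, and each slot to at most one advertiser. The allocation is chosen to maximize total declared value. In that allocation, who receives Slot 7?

This is the linear assignment problem.
Optimal: Talus→Slot 3 ($139), Cove→Slot 7 ($94), Juno→Slot 1 ($144), Ridgeline→Slot 2 ($115), Brightly→Slot 5 ($124) — total 139+94+144+115+124 = $616.
Row-greedy (each advertiser in turn takes its best remaining slot) gives $564, worse by 52.
Cove's own top slot is Slot 2 ($116), but forcing Cove→Slot 2 and reassigning the rest optimally gives only $603 — worse by 13.

Cove receives Slot 7.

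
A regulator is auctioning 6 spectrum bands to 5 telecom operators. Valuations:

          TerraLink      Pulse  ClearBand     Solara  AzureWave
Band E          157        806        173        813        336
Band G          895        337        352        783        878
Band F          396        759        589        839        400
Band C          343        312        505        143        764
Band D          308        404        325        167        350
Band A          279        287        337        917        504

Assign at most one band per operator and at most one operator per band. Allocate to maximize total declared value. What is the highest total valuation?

Maximum total: $3971M

Optimal: TerraLink→Band G ($895M), Pulse→Band E ($806M), ClearBand→Band F ($589M), Solara→Band A ($917M), AzureWave→Band C ($764M) — total 895+806+589+917+764 = $3971M.
Column-greedy (each band in turn goes to its best remaining operator) gives $3556M, worse by 415.
Checked against all permutations: $3971M is optimal.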